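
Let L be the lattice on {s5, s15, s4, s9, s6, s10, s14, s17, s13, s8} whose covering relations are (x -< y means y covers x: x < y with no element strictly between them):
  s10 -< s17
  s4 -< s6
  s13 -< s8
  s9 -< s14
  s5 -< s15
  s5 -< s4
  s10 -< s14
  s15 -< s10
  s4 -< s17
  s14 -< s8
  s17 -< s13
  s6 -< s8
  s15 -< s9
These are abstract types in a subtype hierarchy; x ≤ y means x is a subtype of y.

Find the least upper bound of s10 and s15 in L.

s10

Common upper bounds of {s10, s15}: s10, s13, s14, s17, s8.
The least among these is s10.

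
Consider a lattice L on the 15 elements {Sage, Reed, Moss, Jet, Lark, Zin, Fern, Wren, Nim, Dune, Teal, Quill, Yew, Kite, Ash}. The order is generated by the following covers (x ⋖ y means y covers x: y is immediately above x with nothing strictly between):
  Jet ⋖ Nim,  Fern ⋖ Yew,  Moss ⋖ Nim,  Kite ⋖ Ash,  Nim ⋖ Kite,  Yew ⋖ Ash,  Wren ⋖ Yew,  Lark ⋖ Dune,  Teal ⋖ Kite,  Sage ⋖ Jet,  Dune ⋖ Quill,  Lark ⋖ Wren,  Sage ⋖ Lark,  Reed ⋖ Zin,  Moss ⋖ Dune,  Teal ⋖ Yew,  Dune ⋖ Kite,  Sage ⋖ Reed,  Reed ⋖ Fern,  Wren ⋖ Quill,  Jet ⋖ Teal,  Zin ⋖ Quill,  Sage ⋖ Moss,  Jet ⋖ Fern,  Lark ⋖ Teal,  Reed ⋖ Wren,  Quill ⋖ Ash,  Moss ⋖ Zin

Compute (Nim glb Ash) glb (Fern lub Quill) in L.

Nim ∧ Ash = Nim
Fern ∨ Quill = Ash
Nim ∧ Ash = Nim

Nim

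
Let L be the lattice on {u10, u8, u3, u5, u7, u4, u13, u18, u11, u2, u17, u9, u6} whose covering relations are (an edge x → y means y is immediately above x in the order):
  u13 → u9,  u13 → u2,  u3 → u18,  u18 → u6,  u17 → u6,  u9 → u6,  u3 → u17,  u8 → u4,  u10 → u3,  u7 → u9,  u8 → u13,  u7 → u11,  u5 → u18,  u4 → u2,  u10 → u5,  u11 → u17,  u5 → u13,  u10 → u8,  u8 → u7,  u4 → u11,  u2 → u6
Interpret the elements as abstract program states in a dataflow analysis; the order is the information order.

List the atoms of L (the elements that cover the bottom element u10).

u3, u5, u8

The atoms are exactly the elements that cover u10: u3, u5, u8.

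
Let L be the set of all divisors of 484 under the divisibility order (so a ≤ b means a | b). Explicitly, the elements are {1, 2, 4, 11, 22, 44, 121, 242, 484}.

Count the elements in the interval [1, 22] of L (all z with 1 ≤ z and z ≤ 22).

4

The interval [1, 22] = {1, 11, 2, 22}, which has 4 elements.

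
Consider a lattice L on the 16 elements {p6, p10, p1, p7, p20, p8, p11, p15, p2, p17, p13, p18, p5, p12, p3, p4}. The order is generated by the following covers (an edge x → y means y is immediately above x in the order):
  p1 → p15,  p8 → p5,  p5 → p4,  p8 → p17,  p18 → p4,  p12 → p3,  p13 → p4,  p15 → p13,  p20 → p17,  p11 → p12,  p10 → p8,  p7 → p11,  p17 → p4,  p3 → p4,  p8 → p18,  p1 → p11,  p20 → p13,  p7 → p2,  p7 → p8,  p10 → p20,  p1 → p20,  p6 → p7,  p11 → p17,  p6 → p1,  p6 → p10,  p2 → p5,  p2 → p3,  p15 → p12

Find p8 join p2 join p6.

p5

Common upper bounds of {p8, p2, p6}: p4, p5.
The least among these is p5.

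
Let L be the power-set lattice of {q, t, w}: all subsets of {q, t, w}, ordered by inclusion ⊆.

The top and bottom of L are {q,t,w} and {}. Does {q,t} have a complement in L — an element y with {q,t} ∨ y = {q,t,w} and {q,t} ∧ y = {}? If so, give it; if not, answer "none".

Need y with {q,t} ∨ y = {q,t,w} and {q,t} ∧ y = {}.
Checking each element gives: {w}.

{w}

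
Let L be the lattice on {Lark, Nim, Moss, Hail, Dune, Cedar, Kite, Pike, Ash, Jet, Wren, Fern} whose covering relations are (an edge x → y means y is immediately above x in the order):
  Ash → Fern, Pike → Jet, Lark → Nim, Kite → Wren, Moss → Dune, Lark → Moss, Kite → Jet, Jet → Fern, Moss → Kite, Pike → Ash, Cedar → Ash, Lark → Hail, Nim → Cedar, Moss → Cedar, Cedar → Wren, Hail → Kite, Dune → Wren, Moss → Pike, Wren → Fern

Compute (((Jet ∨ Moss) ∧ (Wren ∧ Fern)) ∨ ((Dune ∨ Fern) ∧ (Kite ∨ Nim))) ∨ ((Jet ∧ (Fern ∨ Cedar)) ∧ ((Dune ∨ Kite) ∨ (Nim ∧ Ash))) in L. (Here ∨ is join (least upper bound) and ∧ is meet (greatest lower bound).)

Wren

Jet ∨ Moss = Jet
Wren ∧ Fern = Wren
Jet ∧ Wren = Kite
Dune ∨ Fern = Fern
Kite ∨ Nim = Wren
Fern ∧ Wren = Wren
Kite ∨ Wren = Wren
Fern ∨ Cedar = Fern
Jet ∧ Fern = Jet
Dune ∨ Kite = Wren
Nim ∧ Ash = Nim
Wren ∨ Nim = Wren
Jet ∧ Wren = Kite
Wren ∨ Kite = Wren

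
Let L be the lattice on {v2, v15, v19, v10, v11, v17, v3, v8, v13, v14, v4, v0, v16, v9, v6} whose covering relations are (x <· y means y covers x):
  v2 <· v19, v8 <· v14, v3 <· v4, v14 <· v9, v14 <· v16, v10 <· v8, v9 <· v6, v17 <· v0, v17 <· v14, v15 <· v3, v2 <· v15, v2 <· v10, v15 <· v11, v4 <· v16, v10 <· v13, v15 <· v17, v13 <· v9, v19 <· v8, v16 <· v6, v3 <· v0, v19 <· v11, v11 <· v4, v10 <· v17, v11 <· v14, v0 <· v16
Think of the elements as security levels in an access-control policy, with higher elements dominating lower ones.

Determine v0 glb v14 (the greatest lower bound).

v17

Common lower bounds of {v0, v14}: v10, v15, v17, v2.
The greatest among these is v17.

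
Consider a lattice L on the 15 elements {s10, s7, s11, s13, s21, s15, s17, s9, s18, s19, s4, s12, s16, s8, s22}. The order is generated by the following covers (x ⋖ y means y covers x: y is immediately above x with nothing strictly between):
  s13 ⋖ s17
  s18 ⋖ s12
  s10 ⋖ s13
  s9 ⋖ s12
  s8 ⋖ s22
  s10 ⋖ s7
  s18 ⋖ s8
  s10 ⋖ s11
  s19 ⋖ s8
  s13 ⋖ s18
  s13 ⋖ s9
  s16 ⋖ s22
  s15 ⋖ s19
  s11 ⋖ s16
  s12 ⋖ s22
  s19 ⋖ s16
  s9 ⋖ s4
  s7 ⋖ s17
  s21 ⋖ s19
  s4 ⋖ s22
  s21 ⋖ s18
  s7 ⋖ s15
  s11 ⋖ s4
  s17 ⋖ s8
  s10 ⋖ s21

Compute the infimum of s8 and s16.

s19

Common lower bounds of {s8, s16}: s10, s15, s19, s21, s7.
The greatest among these is s19.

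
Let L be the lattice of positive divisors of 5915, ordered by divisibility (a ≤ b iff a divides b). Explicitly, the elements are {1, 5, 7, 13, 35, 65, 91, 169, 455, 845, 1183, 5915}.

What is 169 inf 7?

1

In the divisibility order, the meet is the greatest common divisor: gcd(169, 7) = 1.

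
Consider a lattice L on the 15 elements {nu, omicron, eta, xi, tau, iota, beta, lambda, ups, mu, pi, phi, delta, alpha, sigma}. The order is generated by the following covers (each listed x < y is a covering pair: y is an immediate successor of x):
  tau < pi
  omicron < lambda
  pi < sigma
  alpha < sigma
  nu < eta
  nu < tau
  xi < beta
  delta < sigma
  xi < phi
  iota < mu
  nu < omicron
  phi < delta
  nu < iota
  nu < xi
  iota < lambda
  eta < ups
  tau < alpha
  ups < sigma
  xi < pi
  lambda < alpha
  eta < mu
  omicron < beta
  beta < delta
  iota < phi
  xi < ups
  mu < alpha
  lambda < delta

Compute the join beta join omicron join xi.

Common upper bounds of {beta, omicron, xi}: beta, delta, sigma.
The least among these is beta.

beta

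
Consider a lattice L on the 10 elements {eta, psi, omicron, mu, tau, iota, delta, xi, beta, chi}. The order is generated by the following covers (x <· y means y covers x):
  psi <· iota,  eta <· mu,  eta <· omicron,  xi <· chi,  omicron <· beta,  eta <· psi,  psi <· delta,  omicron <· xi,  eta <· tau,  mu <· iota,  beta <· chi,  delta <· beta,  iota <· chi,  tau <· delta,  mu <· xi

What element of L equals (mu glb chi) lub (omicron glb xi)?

mu ∧ chi = mu
omicron ∧ xi = omicron
mu ∨ omicron = xi

xi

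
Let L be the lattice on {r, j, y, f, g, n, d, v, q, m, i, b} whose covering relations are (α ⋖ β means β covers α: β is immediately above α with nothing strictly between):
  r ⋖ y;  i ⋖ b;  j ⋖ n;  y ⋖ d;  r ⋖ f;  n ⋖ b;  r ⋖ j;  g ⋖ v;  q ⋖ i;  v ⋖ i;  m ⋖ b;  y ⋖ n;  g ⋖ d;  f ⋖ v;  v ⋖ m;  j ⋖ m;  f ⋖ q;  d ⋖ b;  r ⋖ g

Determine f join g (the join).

Common upper bounds of {f, g}: b, i, m, v.
The least among these is v.

v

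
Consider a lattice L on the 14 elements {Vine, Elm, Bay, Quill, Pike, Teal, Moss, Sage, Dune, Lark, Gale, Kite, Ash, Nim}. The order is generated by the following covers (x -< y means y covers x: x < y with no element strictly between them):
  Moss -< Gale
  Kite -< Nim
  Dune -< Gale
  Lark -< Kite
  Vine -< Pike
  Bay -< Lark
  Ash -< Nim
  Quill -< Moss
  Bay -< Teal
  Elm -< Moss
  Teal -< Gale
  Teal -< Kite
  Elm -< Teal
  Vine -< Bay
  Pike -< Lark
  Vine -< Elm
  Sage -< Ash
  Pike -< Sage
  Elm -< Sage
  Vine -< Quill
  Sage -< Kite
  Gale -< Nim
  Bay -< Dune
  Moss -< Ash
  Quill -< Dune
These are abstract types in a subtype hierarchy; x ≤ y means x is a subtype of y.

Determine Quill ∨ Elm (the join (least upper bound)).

Common upper bounds of {Quill, Elm}: Ash, Gale, Moss, Nim.
The least among these is Moss.

Moss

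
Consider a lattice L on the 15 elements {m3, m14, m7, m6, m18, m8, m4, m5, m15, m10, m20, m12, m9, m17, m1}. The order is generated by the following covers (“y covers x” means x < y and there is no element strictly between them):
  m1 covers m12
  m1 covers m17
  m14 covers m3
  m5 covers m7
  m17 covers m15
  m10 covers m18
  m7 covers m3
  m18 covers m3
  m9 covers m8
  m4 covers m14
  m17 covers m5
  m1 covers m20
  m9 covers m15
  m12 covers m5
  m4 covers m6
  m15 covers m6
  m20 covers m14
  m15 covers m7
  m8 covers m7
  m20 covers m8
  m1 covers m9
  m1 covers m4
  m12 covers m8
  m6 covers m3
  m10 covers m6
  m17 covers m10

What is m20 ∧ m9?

m8

Common lower bounds of {m20, m9}: m3, m7, m8.
The greatest among these is m8.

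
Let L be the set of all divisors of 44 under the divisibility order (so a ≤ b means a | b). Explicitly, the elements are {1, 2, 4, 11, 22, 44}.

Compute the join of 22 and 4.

In the divisibility order, the join is the least common multiple: lcm(22, 4) = 44.

44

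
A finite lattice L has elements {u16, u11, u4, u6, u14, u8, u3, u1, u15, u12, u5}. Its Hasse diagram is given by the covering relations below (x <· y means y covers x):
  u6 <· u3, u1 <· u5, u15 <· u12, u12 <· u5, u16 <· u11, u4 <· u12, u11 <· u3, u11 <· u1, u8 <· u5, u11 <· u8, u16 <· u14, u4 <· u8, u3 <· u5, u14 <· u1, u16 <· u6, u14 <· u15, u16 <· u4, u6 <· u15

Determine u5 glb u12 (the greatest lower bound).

Common lower bounds of {u5, u12}: u12, u14, u15, u16, u4, u6.
The greatest among these is u12.

u12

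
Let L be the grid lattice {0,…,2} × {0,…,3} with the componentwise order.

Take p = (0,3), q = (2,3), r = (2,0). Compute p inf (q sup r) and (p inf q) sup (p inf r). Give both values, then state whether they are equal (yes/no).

q sup r = (2,3), so p inf (q sup r) = (0,3) inf (2,3) = (0,3).
p inf q = (0,3) and p inf r = (0,0), so (p inf q) sup (p inf r) = (0,3) sup (0,0) = (0,3).
Equal: yes.

(0,3); (0,3); yes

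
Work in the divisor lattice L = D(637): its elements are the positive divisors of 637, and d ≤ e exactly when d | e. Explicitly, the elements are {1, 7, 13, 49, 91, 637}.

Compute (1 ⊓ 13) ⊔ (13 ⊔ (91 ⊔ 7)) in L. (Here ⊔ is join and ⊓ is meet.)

91

1 ∧ 13 = 1
91 ∨ 7 = 91
13 ∨ 91 = 91
1 ∨ 91 = 91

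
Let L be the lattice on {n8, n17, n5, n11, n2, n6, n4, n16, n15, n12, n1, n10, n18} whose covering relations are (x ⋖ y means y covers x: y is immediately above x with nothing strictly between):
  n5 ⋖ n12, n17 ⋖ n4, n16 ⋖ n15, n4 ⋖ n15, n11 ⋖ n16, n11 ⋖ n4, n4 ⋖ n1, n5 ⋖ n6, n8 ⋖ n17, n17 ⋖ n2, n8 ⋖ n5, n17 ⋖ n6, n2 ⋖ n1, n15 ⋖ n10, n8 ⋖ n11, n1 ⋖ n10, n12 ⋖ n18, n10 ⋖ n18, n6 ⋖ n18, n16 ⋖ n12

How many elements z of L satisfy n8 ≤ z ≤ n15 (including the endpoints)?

The interval [n8, n15] = {n11, n15, n16, n17, n4, n8}, which has 6 elements.

6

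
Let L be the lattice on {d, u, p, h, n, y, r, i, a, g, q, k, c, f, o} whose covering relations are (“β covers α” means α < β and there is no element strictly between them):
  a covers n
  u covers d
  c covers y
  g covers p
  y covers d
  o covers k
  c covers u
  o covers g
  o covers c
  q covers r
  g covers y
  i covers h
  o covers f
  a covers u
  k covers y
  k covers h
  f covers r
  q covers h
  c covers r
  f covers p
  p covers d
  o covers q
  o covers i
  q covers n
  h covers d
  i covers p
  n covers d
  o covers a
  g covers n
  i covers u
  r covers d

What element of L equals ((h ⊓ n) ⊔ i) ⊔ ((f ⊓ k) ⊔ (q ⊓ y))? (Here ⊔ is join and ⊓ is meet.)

h ∧ n = d
d ∨ i = i
f ∧ k = d
q ∧ y = d
d ∨ d = d
i ∨ d = i

i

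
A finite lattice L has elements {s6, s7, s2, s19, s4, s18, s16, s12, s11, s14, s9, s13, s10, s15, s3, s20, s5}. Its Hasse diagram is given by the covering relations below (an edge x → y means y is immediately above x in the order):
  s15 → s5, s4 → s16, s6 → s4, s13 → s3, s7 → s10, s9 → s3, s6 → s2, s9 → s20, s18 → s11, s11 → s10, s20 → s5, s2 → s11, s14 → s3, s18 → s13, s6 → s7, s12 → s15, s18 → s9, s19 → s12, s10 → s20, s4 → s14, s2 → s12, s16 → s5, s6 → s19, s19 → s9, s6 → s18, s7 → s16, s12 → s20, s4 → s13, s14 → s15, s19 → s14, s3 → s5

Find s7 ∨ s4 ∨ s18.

Common upper bounds of {s7, s4, s18}: s5.
The least among these is s5.

s5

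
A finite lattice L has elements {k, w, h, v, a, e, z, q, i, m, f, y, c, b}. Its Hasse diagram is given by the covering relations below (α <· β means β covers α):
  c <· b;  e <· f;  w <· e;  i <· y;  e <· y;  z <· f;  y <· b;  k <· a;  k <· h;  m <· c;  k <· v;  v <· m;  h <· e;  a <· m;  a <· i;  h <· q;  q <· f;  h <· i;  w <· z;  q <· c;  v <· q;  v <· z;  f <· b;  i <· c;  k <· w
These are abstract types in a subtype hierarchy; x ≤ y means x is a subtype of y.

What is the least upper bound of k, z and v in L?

Common upper bounds of {k, z, v}: b, f, z.
The least among these is z.

z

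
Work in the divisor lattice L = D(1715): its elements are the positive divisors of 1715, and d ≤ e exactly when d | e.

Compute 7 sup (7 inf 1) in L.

7

7 ∧ 1 = 1
7 ∨ 1 = 7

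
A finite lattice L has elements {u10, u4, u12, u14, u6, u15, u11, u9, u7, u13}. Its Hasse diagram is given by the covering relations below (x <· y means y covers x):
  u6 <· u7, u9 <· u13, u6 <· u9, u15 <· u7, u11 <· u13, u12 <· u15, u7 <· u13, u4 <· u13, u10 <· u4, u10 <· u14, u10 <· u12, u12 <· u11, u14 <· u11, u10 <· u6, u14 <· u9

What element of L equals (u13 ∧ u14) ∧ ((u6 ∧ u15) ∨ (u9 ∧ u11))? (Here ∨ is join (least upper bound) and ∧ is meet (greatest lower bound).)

u13 ∧ u14 = u14
u6 ∧ u15 = u10
u9 ∧ u11 = u14
u10 ∨ u14 = u14
u14 ∧ u14 = u14

u14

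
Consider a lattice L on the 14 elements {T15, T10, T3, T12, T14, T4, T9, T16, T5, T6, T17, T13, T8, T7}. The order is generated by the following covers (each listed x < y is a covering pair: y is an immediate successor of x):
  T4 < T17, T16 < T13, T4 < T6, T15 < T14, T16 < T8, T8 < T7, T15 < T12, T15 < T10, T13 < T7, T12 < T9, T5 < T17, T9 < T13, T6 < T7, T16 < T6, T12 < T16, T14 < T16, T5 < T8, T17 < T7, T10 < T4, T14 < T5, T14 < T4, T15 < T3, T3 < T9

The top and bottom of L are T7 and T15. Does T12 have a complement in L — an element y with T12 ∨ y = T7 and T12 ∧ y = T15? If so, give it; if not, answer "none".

T17

Need y with T12 ∨ y = T7 and T12 ∧ y = T15.
Checking each element gives: T17.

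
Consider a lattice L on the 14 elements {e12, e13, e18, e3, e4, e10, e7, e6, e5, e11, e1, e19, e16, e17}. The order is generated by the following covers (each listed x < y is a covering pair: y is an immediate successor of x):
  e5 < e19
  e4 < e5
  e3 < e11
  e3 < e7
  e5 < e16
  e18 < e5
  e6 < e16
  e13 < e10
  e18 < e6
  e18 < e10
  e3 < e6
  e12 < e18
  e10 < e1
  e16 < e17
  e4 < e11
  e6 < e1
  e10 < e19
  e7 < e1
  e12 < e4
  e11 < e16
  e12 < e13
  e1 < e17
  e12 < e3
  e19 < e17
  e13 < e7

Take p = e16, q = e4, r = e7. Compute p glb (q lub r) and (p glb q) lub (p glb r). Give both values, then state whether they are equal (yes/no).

e16; e11; no

q lub r = e17, so p glb (q lub r) = e16 glb e17 = e16.
p glb q = e4 and p glb r = e3, so (p glb q) lub (p glb r) = e4 lub e3 = e11.
Equal: no.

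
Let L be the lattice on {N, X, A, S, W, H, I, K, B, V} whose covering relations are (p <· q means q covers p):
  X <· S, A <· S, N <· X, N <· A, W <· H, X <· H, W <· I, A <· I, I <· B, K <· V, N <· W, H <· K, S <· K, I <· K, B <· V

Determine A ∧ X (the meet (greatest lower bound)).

Common lower bounds of {A, X}: N.
The greatest among these is N.

N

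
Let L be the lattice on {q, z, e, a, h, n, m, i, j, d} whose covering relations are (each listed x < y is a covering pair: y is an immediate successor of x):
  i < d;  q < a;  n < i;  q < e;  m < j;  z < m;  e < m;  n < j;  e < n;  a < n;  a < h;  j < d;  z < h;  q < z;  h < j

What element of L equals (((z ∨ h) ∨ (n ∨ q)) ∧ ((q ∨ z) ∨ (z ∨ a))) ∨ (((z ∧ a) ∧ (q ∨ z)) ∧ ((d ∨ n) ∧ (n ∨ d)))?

z ∨ h = h
n ∨ q = n
h ∨ n = j
q ∨ z = z
z ∨ a = h
z ∨ h = h
j ∧ h = h
z ∧ a = q
q ∨ z = z
q ∧ z = q
d ∨ n = d
n ∨ d = d
d ∧ d = d
q ∧ d = q
h ∨ q = h

h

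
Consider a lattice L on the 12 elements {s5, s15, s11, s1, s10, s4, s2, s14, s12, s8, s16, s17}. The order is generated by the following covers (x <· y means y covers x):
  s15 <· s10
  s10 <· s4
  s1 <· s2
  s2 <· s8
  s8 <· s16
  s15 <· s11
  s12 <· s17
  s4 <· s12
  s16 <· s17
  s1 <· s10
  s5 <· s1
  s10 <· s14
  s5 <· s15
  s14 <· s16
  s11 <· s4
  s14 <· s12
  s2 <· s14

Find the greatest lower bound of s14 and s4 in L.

Common lower bounds of {s14, s4}: s1, s10, s15, s5.
The greatest among these is s10.

s10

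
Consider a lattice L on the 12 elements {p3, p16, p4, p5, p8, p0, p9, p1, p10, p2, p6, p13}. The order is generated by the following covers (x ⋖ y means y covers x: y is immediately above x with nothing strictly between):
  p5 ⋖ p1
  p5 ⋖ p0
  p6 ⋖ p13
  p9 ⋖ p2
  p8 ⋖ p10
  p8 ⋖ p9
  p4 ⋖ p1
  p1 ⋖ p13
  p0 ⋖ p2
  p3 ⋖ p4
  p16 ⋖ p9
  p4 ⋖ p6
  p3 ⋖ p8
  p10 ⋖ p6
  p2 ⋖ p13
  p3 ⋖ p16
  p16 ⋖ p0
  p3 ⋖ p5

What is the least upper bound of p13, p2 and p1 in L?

Common upper bounds of {p13, p2, p1}: p13.
The least among these is p13.

p13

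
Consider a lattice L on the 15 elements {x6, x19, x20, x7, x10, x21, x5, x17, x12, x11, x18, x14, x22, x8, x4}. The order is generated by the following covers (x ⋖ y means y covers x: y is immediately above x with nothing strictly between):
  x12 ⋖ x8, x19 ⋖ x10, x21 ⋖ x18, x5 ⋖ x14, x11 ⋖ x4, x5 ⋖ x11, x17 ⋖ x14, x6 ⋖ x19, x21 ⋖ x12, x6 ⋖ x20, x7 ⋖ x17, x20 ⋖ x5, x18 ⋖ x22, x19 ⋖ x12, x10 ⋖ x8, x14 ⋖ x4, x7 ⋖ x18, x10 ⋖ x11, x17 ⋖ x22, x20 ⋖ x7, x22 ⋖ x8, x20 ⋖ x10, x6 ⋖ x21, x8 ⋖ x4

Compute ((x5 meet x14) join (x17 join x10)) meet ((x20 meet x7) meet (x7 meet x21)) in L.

x5 ∧ x14 = x5
x17 ∨ x10 = x8
x5 ∨ x8 = x4
x20 ∧ x7 = x20
x7 ∧ x21 = x6
x20 ∧ x6 = x6
x4 ∧ x6 = x6

x6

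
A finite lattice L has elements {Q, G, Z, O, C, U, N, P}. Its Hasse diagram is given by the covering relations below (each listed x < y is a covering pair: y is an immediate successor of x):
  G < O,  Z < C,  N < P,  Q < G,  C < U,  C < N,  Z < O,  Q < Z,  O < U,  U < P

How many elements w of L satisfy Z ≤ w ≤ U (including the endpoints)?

The interval [Z, U] = {C, O, U, Z}, which has 4 elements.

4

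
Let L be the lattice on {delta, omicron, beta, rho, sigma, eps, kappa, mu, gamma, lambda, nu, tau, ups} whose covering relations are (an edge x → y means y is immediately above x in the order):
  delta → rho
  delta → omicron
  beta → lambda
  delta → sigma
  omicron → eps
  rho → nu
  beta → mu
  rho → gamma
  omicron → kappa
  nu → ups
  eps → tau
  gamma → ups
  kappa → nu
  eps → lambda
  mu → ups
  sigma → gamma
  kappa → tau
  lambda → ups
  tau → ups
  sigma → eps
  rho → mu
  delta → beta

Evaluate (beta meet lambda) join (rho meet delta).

beta

beta ∧ lambda = beta
rho ∧ delta = delta
beta ∨ delta = beta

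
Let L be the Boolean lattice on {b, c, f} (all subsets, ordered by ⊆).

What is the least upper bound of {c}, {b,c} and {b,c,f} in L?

Under ⊆, join is union: {c} ∪ {b,c} ∪ {b,c,f} = {b,c,f}.

{b,c,f}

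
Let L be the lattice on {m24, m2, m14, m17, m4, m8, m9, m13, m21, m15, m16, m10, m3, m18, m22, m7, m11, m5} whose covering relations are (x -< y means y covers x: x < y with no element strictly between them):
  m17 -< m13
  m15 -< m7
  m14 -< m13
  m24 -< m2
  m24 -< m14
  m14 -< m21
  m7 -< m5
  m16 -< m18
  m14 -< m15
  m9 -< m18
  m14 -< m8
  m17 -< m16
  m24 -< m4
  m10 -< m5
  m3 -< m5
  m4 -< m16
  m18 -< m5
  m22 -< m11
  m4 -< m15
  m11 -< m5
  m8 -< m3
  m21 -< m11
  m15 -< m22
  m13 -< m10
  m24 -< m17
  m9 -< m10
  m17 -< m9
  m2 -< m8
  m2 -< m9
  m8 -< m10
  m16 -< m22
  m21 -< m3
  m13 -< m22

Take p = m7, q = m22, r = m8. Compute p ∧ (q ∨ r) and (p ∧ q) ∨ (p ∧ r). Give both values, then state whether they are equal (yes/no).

q ∨ r = m5, so p ∧ (q ∨ r) = m7 ∧ m5 = m7.
p ∧ q = m15 and p ∧ r = m14, so (p ∧ q) ∨ (p ∧ r) = m15 ∨ m14 = m15.
Equal: no.

m7; m15; no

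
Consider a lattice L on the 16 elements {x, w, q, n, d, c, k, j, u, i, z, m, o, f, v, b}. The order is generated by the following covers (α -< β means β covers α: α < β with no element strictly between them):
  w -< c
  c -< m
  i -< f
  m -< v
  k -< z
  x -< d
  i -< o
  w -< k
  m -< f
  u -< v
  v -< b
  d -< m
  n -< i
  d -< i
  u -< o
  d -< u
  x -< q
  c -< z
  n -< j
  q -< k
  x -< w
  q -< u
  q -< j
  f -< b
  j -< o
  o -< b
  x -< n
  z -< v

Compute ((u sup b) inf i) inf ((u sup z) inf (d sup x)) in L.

d

u ∨ b = b
b ∧ i = i
u ∨ z = v
d ∨ x = d
v ∧ d = d
i ∧ d = d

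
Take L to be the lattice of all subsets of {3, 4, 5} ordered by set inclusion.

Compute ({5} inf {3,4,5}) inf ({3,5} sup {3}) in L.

{5} ∧ {3,4,5} = {5}
{3,5} ∨ {3} = {3,5}
{5} ∧ {3,5} = {5}

{5}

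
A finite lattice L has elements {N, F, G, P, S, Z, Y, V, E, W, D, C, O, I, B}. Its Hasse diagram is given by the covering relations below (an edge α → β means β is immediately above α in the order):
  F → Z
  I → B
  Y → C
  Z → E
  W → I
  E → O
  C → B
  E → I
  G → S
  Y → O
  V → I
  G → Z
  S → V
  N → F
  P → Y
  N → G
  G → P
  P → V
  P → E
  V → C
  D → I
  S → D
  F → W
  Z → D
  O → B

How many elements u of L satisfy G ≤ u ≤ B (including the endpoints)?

The interval [G, B] = {B, C, D, E, G, I, O, P, S, V, Y, Z}, which has 12 elements.

12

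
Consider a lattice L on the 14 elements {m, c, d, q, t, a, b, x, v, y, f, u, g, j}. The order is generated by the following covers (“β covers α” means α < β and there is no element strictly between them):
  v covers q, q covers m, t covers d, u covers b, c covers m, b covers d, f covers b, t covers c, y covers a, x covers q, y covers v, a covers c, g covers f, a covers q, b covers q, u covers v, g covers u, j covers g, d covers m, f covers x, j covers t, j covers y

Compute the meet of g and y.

Common lower bounds of {g, y}: m, q, v.
The greatest among these is v.

v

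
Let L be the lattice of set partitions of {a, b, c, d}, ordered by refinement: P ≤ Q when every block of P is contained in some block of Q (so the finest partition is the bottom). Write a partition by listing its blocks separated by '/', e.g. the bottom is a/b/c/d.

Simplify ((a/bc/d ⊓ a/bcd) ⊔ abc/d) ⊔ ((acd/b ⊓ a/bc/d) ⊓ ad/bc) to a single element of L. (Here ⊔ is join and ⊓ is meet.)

a/bc/d ∧ a/bcd = a/bc/d
a/bc/d ∨ abc/d = abc/d
acd/b ∧ a/bc/d = a/b/c/d
a/b/c/d ∧ ad/bc = a/b/c/d
abc/d ∨ a/b/c/d = abc/d

abc/d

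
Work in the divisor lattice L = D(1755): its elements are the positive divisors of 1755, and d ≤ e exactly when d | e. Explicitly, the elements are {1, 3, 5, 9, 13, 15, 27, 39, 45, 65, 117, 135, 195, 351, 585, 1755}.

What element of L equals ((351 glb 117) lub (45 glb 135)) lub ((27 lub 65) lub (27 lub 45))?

1755

351 ∧ 117 = 117
45 ∧ 135 = 45
117 ∨ 45 = 585
27 ∨ 65 = 1755
27 ∨ 45 = 135
1755 ∨ 135 = 1755
585 ∨ 1755 = 1755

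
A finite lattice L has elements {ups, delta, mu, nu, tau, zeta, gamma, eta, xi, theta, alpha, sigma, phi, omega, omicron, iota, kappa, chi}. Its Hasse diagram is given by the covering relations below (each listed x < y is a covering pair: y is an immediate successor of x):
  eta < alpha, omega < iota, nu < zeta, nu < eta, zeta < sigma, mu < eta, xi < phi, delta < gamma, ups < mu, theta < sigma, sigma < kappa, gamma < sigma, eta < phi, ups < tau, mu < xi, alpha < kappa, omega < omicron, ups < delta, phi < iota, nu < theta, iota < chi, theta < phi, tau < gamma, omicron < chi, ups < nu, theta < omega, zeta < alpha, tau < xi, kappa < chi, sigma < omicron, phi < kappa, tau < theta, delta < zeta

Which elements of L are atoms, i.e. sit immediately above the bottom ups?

The atoms are exactly the elements that cover ups: delta, mu, nu, tau.

delta, mu, nu, tau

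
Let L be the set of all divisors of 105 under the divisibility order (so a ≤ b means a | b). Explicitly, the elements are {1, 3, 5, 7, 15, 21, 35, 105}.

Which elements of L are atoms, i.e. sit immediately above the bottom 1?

The atoms are exactly the elements that cover 1: 3, 5, 7.

3, 5, 7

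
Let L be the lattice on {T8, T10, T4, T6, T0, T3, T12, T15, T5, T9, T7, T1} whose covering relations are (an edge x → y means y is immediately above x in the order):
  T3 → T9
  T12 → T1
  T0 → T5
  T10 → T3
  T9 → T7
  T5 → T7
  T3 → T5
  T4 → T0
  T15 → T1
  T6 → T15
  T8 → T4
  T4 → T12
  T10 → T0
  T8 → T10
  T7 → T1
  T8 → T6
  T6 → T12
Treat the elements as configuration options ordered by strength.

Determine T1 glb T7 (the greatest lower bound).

T7

Common lower bounds of {T1, T7}: T0, T10, T3, T4, T5, T7, T8, T9.
The greatest among these is T7.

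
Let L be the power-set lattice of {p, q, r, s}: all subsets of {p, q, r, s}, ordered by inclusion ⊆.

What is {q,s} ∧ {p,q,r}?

{q}

Common lower bounds of {{q,s}, {p,q,r}}: {q}, ∅.
The greatest among these is {q}.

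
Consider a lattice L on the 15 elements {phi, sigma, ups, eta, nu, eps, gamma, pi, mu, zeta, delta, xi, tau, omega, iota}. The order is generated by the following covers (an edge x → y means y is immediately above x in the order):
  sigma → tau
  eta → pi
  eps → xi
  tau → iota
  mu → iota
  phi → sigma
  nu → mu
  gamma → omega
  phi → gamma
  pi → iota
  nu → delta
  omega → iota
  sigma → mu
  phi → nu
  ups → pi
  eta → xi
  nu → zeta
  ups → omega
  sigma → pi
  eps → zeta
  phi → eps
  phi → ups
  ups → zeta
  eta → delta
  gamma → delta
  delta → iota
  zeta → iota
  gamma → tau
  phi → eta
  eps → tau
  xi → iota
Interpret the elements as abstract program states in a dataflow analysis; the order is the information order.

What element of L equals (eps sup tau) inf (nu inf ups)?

phi

eps ∨ tau = tau
nu ∧ ups = phi
tau ∧ phi = phi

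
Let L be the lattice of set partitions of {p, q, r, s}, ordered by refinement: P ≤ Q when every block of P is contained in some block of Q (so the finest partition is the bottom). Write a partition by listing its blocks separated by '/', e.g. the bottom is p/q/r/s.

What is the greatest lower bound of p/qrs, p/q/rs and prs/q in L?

The meet (common refinement) of p/qrs, p/q/rs, prs/q intersects blocks pairwise, giving p/q/rs.

p/q/rs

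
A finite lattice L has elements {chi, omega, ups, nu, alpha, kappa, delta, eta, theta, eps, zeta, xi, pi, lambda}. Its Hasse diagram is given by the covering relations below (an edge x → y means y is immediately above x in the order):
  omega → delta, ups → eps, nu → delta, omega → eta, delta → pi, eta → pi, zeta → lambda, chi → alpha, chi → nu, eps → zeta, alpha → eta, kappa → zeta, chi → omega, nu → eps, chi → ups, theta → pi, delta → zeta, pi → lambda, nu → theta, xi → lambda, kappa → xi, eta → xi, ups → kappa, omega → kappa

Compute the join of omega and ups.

Common upper bounds of {omega, ups}: kappa, lambda, xi, zeta.
The least among these is kappa.

kappa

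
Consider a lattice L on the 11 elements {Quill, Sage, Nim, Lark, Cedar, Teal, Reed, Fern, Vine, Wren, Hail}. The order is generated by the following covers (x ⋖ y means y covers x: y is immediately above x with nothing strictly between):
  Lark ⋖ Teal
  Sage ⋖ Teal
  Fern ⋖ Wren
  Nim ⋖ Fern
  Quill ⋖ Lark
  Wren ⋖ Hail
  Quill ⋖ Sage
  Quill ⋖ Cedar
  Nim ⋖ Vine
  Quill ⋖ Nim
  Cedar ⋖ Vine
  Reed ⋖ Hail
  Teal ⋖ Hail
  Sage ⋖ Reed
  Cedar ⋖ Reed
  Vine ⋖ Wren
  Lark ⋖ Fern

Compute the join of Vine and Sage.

Common upper bounds of {Vine, Sage}: Hail.
The least among these is Hail.

Hail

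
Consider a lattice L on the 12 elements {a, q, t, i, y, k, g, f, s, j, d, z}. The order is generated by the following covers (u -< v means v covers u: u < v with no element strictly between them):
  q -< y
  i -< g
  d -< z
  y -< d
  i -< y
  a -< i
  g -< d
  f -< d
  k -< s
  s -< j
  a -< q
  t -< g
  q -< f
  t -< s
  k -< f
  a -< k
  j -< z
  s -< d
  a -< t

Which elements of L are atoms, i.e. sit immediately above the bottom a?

The atoms are exactly the elements that cover a: i, k, q, t.

i, k, q, t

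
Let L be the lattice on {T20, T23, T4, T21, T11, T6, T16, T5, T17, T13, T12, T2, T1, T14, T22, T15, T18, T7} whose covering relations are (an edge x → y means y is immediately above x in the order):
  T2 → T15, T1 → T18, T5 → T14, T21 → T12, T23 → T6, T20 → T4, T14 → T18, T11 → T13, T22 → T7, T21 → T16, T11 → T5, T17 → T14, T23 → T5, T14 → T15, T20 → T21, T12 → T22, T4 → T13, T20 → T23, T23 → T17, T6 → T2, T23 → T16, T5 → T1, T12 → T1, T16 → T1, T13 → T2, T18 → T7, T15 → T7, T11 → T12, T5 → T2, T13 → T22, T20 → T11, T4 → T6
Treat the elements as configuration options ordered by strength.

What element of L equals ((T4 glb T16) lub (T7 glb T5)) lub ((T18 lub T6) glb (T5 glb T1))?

T5

T4 ∧ T16 = T20
T7 ∧ T5 = T5
T20 ∨ T5 = T5
T18 ∨ T6 = T7
T5 ∧ T1 = T5
T7 ∧ T5 = T5
T5 ∨ T5 = T5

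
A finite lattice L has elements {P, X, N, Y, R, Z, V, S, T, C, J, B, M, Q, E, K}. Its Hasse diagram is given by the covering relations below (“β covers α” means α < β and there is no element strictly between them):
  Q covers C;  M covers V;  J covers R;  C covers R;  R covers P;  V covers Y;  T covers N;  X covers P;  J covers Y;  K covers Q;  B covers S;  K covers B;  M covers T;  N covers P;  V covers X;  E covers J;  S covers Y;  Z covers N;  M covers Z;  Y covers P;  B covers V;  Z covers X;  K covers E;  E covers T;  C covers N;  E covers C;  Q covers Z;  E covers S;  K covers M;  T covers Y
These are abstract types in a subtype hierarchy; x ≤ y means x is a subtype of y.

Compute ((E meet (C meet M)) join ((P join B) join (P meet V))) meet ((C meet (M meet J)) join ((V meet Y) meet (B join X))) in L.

C ∧ M = N
E ∧ N = N
P ∨ B = B
P ∧ V = P
B ∨ P = B
N ∨ B = K
M ∧ J = Y
C ∧ Y = P
V ∧ Y = Y
B ∨ X = B
Y ∧ B = Y
P ∨ Y = Y
K ∧ Y = Y

Y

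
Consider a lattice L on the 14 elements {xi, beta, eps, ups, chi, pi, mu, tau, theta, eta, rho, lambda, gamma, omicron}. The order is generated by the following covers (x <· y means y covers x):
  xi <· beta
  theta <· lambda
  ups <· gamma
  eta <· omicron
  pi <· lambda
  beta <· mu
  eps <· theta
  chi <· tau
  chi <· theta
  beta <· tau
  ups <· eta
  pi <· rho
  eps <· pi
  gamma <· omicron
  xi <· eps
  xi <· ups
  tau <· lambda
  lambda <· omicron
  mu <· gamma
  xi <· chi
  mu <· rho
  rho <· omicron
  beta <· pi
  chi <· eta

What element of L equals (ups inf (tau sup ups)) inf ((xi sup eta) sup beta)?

ups

tau ∨ ups = omicron
ups ∧ omicron = ups
xi ∨ eta = eta
eta ∨ beta = omicron
ups ∧ omicron = ups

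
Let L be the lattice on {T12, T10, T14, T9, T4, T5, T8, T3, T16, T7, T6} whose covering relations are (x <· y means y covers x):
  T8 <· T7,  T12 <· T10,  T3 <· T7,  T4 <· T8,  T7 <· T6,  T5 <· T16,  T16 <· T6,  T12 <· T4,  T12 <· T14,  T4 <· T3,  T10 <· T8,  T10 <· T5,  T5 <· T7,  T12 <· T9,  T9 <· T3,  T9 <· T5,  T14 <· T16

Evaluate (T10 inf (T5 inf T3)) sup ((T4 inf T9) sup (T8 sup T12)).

T5 ∧ T3 = T9
T10 ∧ T9 = T12
T4 ∧ T9 = T12
T8 ∨ T12 = T8
T12 ∨ T8 = T8
T12 ∨ T8 = T8

T8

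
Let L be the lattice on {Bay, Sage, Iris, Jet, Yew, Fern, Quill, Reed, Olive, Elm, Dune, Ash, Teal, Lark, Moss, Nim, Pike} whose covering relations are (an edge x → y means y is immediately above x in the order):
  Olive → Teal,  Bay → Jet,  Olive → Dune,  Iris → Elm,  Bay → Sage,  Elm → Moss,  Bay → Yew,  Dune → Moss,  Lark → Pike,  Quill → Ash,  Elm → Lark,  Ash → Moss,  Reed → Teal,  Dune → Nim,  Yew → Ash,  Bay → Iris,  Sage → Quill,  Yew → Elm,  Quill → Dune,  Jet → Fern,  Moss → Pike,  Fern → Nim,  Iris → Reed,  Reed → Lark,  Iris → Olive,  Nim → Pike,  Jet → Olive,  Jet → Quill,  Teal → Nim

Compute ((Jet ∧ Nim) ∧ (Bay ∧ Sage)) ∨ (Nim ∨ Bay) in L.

Jet ∧ Nim = Jet
Bay ∧ Sage = Bay
Jet ∧ Bay = Bay
Nim ∨ Bay = Nim
Bay ∨ Nim = Nim

Nim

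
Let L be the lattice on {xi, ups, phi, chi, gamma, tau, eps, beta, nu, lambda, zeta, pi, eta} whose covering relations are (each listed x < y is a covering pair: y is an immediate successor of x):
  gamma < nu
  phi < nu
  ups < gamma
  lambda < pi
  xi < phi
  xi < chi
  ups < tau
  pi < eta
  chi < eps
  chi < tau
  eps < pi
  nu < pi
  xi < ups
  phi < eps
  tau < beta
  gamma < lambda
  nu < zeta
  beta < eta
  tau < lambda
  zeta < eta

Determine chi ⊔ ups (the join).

tau

Common upper bounds of {chi, ups}: beta, eta, lambda, pi, tau.
The least among these is tau.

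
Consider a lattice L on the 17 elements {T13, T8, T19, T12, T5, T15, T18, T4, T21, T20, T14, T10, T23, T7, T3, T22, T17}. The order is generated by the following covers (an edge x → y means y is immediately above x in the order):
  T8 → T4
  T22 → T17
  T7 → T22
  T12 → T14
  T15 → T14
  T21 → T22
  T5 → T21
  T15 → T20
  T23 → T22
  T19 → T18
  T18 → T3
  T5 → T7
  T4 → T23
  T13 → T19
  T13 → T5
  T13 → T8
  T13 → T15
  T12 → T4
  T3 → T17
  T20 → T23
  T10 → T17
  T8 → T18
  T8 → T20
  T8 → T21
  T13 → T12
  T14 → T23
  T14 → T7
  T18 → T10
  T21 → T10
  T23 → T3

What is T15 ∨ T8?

T20

Common upper bounds of {T15, T8}: T17, T20, T22, T23, T3.
The least among these is T20.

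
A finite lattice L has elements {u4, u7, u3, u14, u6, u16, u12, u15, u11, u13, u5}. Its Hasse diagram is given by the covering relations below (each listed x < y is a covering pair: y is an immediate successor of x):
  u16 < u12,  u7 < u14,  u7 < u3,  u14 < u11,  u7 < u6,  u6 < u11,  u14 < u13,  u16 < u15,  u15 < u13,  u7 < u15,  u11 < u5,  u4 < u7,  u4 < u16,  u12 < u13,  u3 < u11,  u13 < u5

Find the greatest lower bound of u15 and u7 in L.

u7

Common lower bounds of {u15, u7}: u4, u7.
The greatest among these is u7.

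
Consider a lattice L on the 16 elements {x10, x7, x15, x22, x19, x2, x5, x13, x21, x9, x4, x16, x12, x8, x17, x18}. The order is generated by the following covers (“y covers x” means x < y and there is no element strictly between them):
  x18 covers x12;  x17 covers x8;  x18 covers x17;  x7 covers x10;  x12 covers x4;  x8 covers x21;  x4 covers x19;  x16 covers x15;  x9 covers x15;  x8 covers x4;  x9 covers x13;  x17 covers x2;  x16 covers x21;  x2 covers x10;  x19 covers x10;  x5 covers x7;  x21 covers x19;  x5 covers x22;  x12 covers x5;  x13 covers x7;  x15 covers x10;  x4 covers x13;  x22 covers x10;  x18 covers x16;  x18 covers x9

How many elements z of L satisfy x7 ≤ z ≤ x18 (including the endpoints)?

The interval [x7, x18] = {x12, x13, x17, x18, x4, x5, x7, x8, x9}, which has 9 elements.

9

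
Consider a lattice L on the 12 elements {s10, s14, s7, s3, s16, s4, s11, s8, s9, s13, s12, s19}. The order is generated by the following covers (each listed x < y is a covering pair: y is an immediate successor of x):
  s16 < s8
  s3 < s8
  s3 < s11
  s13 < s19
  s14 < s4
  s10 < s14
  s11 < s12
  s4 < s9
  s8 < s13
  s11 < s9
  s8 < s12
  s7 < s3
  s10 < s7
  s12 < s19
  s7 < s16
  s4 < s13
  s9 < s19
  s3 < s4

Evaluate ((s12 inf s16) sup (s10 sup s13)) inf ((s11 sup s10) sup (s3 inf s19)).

s3

s12 ∧ s16 = s16
s10 ∨ s13 = s13
s16 ∨ s13 = s13
s11 ∨ s10 = s11
s3 ∧ s19 = s3
s11 ∨ s3 = s11
s13 ∧ s11 = s3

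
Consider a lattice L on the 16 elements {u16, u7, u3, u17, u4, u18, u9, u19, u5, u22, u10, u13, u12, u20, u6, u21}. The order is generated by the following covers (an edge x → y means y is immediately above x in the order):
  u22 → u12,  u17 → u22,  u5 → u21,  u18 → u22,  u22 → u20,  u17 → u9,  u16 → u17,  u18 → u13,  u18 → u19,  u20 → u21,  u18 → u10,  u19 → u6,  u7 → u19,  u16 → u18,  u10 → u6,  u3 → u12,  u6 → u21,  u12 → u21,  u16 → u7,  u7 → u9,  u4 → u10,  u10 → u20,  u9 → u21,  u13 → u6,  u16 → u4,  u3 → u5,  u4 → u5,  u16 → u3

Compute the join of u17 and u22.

Common upper bounds of {u17, u22}: u12, u20, u21, u22.
The least among these is u22.

u22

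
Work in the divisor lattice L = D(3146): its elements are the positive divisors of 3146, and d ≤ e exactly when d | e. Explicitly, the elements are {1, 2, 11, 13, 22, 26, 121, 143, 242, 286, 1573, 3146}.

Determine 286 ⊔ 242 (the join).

In the divisibility order, the join is the least common multiple: lcm(286, 242) = 3146.

3146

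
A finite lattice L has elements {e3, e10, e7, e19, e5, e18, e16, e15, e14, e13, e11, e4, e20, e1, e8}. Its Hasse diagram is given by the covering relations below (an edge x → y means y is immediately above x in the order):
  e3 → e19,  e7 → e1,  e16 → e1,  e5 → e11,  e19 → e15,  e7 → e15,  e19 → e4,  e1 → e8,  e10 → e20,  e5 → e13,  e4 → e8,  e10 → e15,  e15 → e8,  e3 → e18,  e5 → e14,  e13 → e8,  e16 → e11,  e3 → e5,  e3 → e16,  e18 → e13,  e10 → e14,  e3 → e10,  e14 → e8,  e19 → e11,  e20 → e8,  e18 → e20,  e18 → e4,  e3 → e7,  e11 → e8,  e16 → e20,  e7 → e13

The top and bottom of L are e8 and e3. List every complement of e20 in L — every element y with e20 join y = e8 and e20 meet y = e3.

e19, e5, e7

Need y with e20 ∨ y = e8 and e20 ∧ y = e3.
Checking each element gives: e19, e5, e7.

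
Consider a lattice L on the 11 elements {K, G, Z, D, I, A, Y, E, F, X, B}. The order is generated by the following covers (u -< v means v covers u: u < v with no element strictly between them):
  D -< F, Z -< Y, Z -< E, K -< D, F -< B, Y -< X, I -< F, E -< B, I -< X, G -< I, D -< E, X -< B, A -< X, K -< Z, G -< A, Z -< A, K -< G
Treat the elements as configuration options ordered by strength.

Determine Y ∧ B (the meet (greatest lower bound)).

Y

Common lower bounds of {Y, B}: K, Y, Z.
The greatest among these is Y.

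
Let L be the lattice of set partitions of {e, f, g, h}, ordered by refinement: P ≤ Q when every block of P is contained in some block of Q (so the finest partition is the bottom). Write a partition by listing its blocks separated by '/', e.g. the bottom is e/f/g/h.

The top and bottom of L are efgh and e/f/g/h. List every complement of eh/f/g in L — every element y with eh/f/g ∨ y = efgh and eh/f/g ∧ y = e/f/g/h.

e/fgh, ef/gh, efg/h, eg/fh

Need y with eh/f/g ∨ y = efgh and eh/f/g ∧ y = e/f/g/h.
Checking each element gives: e/fgh, ef/gh, efg/h, eg/fh.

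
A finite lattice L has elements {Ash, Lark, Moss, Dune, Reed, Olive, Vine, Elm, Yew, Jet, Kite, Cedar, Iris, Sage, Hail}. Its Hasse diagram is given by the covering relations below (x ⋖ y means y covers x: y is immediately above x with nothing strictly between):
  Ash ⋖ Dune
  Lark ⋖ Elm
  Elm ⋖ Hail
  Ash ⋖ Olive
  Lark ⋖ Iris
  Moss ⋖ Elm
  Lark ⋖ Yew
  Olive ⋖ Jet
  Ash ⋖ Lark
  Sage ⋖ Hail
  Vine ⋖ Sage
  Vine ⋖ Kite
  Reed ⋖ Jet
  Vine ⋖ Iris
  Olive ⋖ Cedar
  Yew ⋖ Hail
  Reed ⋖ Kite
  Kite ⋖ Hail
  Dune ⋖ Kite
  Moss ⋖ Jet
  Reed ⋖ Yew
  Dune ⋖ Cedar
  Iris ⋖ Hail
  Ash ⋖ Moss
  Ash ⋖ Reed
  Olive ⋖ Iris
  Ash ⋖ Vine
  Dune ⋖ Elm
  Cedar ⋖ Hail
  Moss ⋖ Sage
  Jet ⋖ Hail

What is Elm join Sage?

Common upper bounds of {Elm, Sage}: Hail.
The least among these is Hail.

Hail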